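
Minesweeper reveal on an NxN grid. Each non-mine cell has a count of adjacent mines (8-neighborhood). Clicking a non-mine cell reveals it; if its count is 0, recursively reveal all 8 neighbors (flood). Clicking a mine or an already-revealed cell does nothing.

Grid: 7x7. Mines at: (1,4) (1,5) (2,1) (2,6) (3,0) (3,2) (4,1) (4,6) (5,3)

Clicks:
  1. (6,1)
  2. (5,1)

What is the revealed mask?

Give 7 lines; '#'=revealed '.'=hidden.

Click 1 (6,1) count=0: revealed 6 new [(5,0) (5,1) (5,2) (6,0) (6,1) (6,2)] -> total=6
Click 2 (5,1) count=1: revealed 0 new [(none)] -> total=6

Answer: .......
.......
.......
.......
.......
###....
###....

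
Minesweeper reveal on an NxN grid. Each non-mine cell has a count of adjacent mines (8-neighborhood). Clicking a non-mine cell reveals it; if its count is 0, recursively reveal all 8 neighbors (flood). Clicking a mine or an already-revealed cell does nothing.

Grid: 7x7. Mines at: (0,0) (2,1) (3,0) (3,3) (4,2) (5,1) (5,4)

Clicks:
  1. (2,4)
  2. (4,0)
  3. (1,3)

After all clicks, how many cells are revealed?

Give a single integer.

Answer: 28

Derivation:
Click 1 (2,4) count=1: revealed 1 new [(2,4)] -> total=1
Click 2 (4,0) count=2: revealed 1 new [(4,0)] -> total=2
Click 3 (1,3) count=0: revealed 26 new [(0,1) (0,2) (0,3) (0,4) (0,5) (0,6) (1,1) (1,2) (1,3) (1,4) (1,5) (1,6) (2,2) (2,3) (2,5) (2,6) (3,4) (3,5) (3,6) (4,4) (4,5) (4,6) (5,5) (5,6) (6,5) (6,6)] -> total=28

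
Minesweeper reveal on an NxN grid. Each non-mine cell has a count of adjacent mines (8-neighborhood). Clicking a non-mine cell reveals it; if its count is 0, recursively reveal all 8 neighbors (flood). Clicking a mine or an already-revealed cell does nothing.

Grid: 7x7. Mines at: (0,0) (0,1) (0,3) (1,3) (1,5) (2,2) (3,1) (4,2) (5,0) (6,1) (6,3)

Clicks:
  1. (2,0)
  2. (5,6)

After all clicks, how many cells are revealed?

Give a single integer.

Click 1 (2,0) count=1: revealed 1 new [(2,0)] -> total=1
Click 2 (5,6) count=0: revealed 19 new [(2,3) (2,4) (2,5) (2,6) (3,3) (3,4) (3,5) (3,6) (4,3) (4,4) (4,5) (4,6) (5,3) (5,4) (5,5) (5,6) (6,4) (6,5) (6,6)] -> total=20

Answer: 20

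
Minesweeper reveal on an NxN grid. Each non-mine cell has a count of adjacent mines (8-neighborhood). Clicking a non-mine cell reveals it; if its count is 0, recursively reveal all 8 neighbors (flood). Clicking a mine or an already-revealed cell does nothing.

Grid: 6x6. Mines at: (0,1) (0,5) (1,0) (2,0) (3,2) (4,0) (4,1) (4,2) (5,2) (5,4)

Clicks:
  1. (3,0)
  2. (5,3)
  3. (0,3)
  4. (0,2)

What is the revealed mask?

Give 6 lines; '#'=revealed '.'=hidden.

Click 1 (3,0) count=3: revealed 1 new [(3,0)] -> total=1
Click 2 (5,3) count=3: revealed 1 new [(5,3)] -> total=2
Click 3 (0,3) count=0: revealed 17 new [(0,2) (0,3) (0,4) (1,2) (1,3) (1,4) (1,5) (2,2) (2,3) (2,4) (2,5) (3,3) (3,4) (3,5) (4,3) (4,4) (4,5)] -> total=19
Click 4 (0,2) count=1: revealed 0 new [(none)] -> total=19

Answer: ..###.
..####
..####
#..###
...###
...#..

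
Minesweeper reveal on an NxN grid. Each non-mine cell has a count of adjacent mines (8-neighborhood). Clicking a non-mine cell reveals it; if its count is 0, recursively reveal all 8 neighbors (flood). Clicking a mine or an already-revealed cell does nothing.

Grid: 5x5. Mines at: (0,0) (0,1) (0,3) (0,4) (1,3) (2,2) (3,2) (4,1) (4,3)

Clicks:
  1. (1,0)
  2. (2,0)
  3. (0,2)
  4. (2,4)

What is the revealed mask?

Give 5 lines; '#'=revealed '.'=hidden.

Answer: ..#..
##...
##..#
##...
.....

Derivation:
Click 1 (1,0) count=2: revealed 1 new [(1,0)] -> total=1
Click 2 (2,0) count=0: revealed 5 new [(1,1) (2,0) (2,1) (3,0) (3,1)] -> total=6
Click 3 (0,2) count=3: revealed 1 new [(0,2)] -> total=7
Click 4 (2,4) count=1: revealed 1 new [(2,4)] -> total=8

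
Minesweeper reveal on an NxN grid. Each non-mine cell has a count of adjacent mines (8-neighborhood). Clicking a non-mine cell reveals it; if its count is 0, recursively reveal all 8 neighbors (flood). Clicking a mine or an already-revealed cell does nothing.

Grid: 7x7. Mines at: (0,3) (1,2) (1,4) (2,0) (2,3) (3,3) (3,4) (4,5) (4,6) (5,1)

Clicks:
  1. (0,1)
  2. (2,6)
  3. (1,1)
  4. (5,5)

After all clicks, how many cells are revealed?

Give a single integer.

Click 1 (0,1) count=1: revealed 1 new [(0,1)] -> total=1
Click 2 (2,6) count=0: revealed 8 new [(0,5) (0,6) (1,5) (1,6) (2,5) (2,6) (3,5) (3,6)] -> total=9
Click 3 (1,1) count=2: revealed 1 new [(1,1)] -> total=10
Click 4 (5,5) count=2: revealed 1 new [(5,5)] -> total=11

Answer: 11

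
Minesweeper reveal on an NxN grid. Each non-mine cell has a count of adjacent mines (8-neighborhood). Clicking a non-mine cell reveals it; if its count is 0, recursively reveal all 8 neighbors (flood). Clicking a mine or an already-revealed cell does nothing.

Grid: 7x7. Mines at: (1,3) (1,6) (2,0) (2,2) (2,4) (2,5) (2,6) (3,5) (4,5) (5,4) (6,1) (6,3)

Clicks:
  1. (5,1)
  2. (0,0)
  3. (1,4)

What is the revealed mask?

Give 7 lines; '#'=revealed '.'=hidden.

Answer: ###....
###.#..
.......
.......
.......
.#.....
.......

Derivation:
Click 1 (5,1) count=1: revealed 1 new [(5,1)] -> total=1
Click 2 (0,0) count=0: revealed 6 new [(0,0) (0,1) (0,2) (1,0) (1,1) (1,2)] -> total=7
Click 3 (1,4) count=3: revealed 1 new [(1,4)] -> total=8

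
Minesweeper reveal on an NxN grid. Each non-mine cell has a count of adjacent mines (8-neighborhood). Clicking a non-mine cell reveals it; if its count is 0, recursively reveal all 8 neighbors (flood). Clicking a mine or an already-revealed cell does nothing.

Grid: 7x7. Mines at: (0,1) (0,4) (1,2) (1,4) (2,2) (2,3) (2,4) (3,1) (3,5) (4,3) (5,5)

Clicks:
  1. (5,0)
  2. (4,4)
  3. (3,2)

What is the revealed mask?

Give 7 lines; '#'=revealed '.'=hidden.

Answer: .......
.......
.......
..#....
###.#..
#####..
#####..

Derivation:
Click 1 (5,0) count=0: revealed 13 new [(4,0) (4,1) (4,2) (5,0) (5,1) (5,2) (5,3) (5,4) (6,0) (6,1) (6,2) (6,3) (6,4)] -> total=13
Click 2 (4,4) count=3: revealed 1 new [(4,4)] -> total=14
Click 3 (3,2) count=4: revealed 1 new [(3,2)] -> total=15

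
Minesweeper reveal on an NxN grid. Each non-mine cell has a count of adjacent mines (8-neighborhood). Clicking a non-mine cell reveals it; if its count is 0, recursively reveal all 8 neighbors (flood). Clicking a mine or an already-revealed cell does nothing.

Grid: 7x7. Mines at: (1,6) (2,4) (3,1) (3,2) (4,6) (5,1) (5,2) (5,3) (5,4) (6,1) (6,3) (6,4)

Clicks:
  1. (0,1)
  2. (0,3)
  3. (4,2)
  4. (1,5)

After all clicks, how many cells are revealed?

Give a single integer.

Click 1 (0,1) count=0: revealed 16 new [(0,0) (0,1) (0,2) (0,3) (0,4) (0,5) (1,0) (1,1) (1,2) (1,3) (1,4) (1,5) (2,0) (2,1) (2,2) (2,3)] -> total=16
Click 2 (0,3) count=0: revealed 0 new [(none)] -> total=16
Click 3 (4,2) count=5: revealed 1 new [(4,2)] -> total=17
Click 4 (1,5) count=2: revealed 0 new [(none)] -> total=17

Answer: 17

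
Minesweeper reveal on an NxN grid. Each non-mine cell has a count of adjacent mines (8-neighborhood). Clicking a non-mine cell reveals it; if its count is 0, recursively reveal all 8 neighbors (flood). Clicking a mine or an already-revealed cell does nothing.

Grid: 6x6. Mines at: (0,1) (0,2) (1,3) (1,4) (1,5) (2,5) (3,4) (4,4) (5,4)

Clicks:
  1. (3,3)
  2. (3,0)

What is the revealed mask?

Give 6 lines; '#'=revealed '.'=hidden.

Click 1 (3,3) count=2: revealed 1 new [(3,3)] -> total=1
Click 2 (3,0) count=0: revealed 18 new [(1,0) (1,1) (1,2) (2,0) (2,1) (2,2) (2,3) (3,0) (3,1) (3,2) (4,0) (4,1) (4,2) (4,3) (5,0) (5,1) (5,2) (5,3)] -> total=19

Answer: ......
###...
####..
####..
####..
####..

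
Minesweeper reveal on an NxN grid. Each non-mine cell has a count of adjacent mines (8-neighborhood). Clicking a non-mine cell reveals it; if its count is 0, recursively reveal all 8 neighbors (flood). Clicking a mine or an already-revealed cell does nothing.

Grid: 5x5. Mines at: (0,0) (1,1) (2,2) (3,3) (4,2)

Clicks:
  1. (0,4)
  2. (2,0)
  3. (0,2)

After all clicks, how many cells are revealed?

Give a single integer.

Click 1 (0,4) count=0: revealed 8 new [(0,2) (0,3) (0,4) (1,2) (1,3) (1,4) (2,3) (2,4)] -> total=8
Click 2 (2,0) count=1: revealed 1 new [(2,0)] -> total=9
Click 3 (0,2) count=1: revealed 0 new [(none)] -> total=9

Answer: 9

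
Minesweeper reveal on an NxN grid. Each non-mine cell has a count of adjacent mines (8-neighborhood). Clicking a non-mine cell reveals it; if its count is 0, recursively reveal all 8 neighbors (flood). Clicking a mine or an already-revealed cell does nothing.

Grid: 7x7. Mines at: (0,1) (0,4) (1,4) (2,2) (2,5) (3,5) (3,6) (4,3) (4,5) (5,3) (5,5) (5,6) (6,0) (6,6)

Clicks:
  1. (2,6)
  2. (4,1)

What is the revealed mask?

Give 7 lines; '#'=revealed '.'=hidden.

Click 1 (2,6) count=3: revealed 1 new [(2,6)] -> total=1
Click 2 (4,1) count=0: revealed 13 new [(1,0) (1,1) (2,0) (2,1) (3,0) (3,1) (3,2) (4,0) (4,1) (4,2) (5,0) (5,1) (5,2)] -> total=14

Answer: .......
##.....
##....#
###....
###....
###....
.......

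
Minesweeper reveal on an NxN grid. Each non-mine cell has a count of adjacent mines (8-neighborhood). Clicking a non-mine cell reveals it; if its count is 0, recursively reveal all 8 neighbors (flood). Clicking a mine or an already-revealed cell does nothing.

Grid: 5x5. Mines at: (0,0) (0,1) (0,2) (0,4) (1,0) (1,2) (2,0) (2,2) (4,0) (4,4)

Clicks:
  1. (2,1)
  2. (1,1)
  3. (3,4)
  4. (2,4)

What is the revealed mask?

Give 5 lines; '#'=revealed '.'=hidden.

Answer: .....
.#.##
.#.##
...##
.....

Derivation:
Click 1 (2,1) count=4: revealed 1 new [(2,1)] -> total=1
Click 2 (1,1) count=7: revealed 1 new [(1,1)] -> total=2
Click 3 (3,4) count=1: revealed 1 new [(3,4)] -> total=3
Click 4 (2,4) count=0: revealed 5 new [(1,3) (1,4) (2,3) (2,4) (3,3)] -> total=8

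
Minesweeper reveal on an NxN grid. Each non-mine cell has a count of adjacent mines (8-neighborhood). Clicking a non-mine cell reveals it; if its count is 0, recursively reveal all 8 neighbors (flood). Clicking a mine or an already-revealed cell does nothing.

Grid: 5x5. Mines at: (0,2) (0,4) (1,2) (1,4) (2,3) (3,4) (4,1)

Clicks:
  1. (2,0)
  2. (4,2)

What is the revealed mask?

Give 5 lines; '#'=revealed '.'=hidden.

Click 1 (2,0) count=0: revealed 8 new [(0,0) (0,1) (1,0) (1,1) (2,0) (2,1) (3,0) (3,1)] -> total=8
Click 2 (4,2) count=1: revealed 1 new [(4,2)] -> total=9

Answer: ##...
##...
##...
##...
..#..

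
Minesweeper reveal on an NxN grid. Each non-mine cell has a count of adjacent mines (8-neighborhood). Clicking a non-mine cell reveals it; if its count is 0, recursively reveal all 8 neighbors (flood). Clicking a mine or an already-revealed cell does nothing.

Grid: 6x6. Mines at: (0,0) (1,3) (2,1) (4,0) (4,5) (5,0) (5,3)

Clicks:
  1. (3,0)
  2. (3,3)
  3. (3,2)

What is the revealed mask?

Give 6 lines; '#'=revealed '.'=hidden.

Answer: ......
......
..###.
#.###.
..###.
......

Derivation:
Click 1 (3,0) count=2: revealed 1 new [(3,0)] -> total=1
Click 2 (3,3) count=0: revealed 9 new [(2,2) (2,3) (2,4) (3,2) (3,3) (3,4) (4,2) (4,3) (4,4)] -> total=10
Click 3 (3,2) count=1: revealed 0 new [(none)] -> total=10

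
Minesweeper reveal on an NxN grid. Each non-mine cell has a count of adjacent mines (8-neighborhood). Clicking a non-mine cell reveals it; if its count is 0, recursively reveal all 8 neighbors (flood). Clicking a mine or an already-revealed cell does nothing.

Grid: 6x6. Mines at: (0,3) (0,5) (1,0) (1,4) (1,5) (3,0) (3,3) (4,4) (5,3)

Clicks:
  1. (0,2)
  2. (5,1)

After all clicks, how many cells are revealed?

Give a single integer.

Click 1 (0,2) count=1: revealed 1 new [(0,2)] -> total=1
Click 2 (5,1) count=0: revealed 6 new [(4,0) (4,1) (4,2) (5,0) (5,1) (5,2)] -> total=7

Answer: 7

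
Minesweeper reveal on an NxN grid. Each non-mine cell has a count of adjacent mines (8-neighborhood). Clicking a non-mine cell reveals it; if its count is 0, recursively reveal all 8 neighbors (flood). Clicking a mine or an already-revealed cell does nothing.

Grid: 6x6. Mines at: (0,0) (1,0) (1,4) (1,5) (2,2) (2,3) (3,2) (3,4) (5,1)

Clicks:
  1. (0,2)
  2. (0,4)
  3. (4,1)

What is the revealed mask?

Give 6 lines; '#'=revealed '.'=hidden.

Click 1 (0,2) count=0: revealed 6 new [(0,1) (0,2) (0,3) (1,1) (1,2) (1,3)] -> total=6
Click 2 (0,4) count=2: revealed 1 new [(0,4)] -> total=7
Click 3 (4,1) count=2: revealed 1 new [(4,1)] -> total=8

Answer: .####.
.###..
......
......
.#....
......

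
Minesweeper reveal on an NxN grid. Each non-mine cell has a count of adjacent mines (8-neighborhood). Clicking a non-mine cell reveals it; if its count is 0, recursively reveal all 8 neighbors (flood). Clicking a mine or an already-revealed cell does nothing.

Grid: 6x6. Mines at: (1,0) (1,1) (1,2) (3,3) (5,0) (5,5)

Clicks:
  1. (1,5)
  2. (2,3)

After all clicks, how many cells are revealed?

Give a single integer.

Click 1 (1,5) count=0: revealed 13 new [(0,3) (0,4) (0,5) (1,3) (1,4) (1,5) (2,3) (2,4) (2,5) (3,4) (3,5) (4,4) (4,5)] -> total=13
Click 2 (2,3) count=2: revealed 0 new [(none)] -> total=13

Answer: 13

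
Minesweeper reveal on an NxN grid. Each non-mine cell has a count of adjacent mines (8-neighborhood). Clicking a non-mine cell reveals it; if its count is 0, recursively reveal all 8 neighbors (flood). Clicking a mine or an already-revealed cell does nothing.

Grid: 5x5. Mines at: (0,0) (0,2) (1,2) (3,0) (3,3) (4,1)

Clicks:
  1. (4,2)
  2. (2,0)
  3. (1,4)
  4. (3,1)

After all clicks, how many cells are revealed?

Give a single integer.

Answer: 9

Derivation:
Click 1 (4,2) count=2: revealed 1 new [(4,2)] -> total=1
Click 2 (2,0) count=1: revealed 1 new [(2,0)] -> total=2
Click 3 (1,4) count=0: revealed 6 new [(0,3) (0,4) (1,3) (1,4) (2,3) (2,4)] -> total=8
Click 4 (3,1) count=2: revealed 1 new [(3,1)] -> total=9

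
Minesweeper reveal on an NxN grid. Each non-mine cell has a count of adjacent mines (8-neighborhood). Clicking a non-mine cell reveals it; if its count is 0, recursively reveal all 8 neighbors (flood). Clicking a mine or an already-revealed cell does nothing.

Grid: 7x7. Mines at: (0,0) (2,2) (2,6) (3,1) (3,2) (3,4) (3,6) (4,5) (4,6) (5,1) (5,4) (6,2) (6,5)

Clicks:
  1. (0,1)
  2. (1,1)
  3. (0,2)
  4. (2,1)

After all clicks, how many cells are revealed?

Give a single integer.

Click 1 (0,1) count=1: revealed 1 new [(0,1)] -> total=1
Click 2 (1,1) count=2: revealed 1 new [(1,1)] -> total=2
Click 3 (0,2) count=0: revealed 13 new [(0,2) (0,3) (0,4) (0,5) (0,6) (1,2) (1,3) (1,4) (1,5) (1,6) (2,3) (2,4) (2,5)] -> total=15
Click 4 (2,1) count=3: revealed 1 new [(2,1)] -> total=16

Answer: 16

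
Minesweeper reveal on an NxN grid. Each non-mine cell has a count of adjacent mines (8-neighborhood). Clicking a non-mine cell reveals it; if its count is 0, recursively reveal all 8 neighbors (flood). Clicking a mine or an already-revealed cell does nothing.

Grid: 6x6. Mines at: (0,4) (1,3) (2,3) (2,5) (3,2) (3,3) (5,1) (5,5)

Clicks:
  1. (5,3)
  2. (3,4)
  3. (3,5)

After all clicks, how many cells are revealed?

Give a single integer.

Click 1 (5,3) count=0: revealed 6 new [(4,2) (4,3) (4,4) (5,2) (5,3) (5,4)] -> total=6
Click 2 (3,4) count=3: revealed 1 new [(3,4)] -> total=7
Click 3 (3,5) count=1: revealed 1 new [(3,5)] -> total=8

Answer: 8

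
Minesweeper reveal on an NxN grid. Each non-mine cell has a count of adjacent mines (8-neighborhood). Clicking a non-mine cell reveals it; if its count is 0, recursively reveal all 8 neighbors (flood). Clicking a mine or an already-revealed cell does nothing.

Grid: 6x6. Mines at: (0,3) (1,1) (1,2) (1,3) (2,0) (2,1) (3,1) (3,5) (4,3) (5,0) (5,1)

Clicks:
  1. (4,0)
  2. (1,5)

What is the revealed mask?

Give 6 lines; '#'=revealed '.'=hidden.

Click 1 (4,0) count=3: revealed 1 new [(4,0)] -> total=1
Click 2 (1,5) count=0: revealed 6 new [(0,4) (0,5) (1,4) (1,5) (2,4) (2,5)] -> total=7

Answer: ....##
....##
....##
......
#.....
......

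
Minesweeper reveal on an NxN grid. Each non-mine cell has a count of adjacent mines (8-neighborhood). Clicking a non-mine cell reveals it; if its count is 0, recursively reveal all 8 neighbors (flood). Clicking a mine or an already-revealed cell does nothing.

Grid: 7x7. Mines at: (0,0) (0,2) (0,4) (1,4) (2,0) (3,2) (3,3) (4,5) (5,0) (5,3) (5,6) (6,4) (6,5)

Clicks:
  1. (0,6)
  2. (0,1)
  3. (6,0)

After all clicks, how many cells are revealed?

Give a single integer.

Click 1 (0,6) count=0: revealed 8 new [(0,5) (0,6) (1,5) (1,6) (2,5) (2,6) (3,5) (3,6)] -> total=8
Click 2 (0,1) count=2: revealed 1 new [(0,1)] -> total=9
Click 3 (6,0) count=1: revealed 1 new [(6,0)] -> total=10

Answer: 10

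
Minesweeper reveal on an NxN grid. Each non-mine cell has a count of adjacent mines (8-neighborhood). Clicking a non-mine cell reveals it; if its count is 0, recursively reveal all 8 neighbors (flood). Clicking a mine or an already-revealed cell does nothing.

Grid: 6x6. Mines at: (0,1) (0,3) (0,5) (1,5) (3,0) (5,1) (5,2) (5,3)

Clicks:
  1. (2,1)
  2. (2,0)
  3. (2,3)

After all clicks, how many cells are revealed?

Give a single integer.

Answer: 22

Derivation:
Click 1 (2,1) count=1: revealed 1 new [(2,1)] -> total=1
Click 2 (2,0) count=1: revealed 1 new [(2,0)] -> total=2
Click 3 (2,3) count=0: revealed 20 new [(1,1) (1,2) (1,3) (1,4) (2,2) (2,3) (2,4) (2,5) (3,1) (3,2) (3,3) (3,4) (3,5) (4,1) (4,2) (4,3) (4,4) (4,5) (5,4) (5,5)] -> total=22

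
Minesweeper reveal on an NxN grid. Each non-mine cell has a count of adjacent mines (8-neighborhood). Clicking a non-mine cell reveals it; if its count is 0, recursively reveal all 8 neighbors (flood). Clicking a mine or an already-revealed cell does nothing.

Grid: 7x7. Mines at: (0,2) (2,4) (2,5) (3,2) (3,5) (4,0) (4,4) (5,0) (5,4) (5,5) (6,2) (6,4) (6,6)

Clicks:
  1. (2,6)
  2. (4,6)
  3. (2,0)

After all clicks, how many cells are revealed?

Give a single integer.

Answer: 10

Derivation:
Click 1 (2,6) count=2: revealed 1 new [(2,6)] -> total=1
Click 2 (4,6) count=2: revealed 1 new [(4,6)] -> total=2
Click 3 (2,0) count=0: revealed 8 new [(0,0) (0,1) (1,0) (1,1) (2,0) (2,1) (3,0) (3,1)] -> total=10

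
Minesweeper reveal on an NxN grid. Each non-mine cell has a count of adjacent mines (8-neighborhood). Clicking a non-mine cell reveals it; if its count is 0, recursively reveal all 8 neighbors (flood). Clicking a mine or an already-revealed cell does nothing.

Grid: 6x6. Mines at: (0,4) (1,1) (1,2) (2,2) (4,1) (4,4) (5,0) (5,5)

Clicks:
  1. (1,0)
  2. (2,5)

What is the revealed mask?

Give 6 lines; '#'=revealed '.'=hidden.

Click 1 (1,0) count=1: revealed 1 new [(1,0)] -> total=1
Click 2 (2,5) count=0: revealed 9 new [(1,3) (1,4) (1,5) (2,3) (2,4) (2,5) (3,3) (3,4) (3,5)] -> total=10

Answer: ......
#..###
...###
...###
......
......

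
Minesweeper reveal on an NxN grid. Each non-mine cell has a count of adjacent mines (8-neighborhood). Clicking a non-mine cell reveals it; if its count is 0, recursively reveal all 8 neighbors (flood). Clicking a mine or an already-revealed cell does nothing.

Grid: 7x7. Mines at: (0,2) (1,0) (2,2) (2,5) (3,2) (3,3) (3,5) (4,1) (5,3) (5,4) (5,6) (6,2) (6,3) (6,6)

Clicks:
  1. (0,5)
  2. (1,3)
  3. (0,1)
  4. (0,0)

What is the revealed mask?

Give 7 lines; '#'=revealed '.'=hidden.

Answer: ##.####
...####
.......
.......
.......
.......
.......

Derivation:
Click 1 (0,5) count=0: revealed 8 new [(0,3) (0,4) (0,5) (0,6) (1,3) (1,4) (1,5) (1,6)] -> total=8
Click 2 (1,3) count=2: revealed 0 new [(none)] -> total=8
Click 3 (0,1) count=2: revealed 1 new [(0,1)] -> total=9
Click 4 (0,0) count=1: revealed 1 new [(0,0)] -> total=10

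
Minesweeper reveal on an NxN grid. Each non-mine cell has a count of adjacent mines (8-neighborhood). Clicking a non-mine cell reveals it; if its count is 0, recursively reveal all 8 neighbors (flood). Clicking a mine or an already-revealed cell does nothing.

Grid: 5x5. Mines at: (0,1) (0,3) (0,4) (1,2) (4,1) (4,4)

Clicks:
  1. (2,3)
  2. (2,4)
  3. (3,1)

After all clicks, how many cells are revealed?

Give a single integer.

Answer: 7

Derivation:
Click 1 (2,3) count=1: revealed 1 new [(2,3)] -> total=1
Click 2 (2,4) count=0: revealed 5 new [(1,3) (1,4) (2,4) (3,3) (3,4)] -> total=6
Click 3 (3,1) count=1: revealed 1 new [(3,1)] -> total=7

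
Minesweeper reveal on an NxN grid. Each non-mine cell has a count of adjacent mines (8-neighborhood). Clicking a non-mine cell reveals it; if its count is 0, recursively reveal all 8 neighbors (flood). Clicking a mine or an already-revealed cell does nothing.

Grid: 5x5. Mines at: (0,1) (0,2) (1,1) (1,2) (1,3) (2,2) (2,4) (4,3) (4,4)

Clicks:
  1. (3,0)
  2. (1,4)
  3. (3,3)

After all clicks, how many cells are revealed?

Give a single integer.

Click 1 (3,0) count=0: revealed 8 new [(2,0) (2,1) (3,0) (3,1) (3,2) (4,0) (4,1) (4,2)] -> total=8
Click 2 (1,4) count=2: revealed 1 new [(1,4)] -> total=9
Click 3 (3,3) count=4: revealed 1 new [(3,3)] -> total=10

Answer: 10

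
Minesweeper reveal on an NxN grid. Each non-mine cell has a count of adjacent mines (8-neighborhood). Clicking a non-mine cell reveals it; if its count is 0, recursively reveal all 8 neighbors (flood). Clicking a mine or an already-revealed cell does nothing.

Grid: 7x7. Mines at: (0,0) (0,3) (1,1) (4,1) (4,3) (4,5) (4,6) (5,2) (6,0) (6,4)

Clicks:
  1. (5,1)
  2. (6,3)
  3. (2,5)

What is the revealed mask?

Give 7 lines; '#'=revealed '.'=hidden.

Answer: ....###
..#####
..#####
..#####
.......
.#.....
...#...

Derivation:
Click 1 (5,1) count=3: revealed 1 new [(5,1)] -> total=1
Click 2 (6,3) count=2: revealed 1 new [(6,3)] -> total=2
Click 3 (2,5) count=0: revealed 18 new [(0,4) (0,5) (0,6) (1,2) (1,3) (1,4) (1,5) (1,6) (2,2) (2,3) (2,4) (2,5) (2,6) (3,2) (3,3) (3,4) (3,5) (3,6)] -> total=20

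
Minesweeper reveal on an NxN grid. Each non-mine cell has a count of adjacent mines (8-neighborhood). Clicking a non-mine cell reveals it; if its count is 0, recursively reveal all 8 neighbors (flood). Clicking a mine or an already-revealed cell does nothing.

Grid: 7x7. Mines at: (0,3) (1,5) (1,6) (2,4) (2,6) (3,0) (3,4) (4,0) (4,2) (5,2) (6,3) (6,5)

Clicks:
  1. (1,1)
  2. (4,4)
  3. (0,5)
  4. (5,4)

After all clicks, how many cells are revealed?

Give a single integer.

Click 1 (1,1) count=0: revealed 14 new [(0,0) (0,1) (0,2) (1,0) (1,1) (1,2) (1,3) (2,0) (2,1) (2,2) (2,3) (3,1) (3,2) (3,3)] -> total=14
Click 2 (4,4) count=1: revealed 1 new [(4,4)] -> total=15
Click 3 (0,5) count=2: revealed 1 new [(0,5)] -> total=16
Click 4 (5,4) count=2: revealed 1 new [(5,4)] -> total=17

Answer: 17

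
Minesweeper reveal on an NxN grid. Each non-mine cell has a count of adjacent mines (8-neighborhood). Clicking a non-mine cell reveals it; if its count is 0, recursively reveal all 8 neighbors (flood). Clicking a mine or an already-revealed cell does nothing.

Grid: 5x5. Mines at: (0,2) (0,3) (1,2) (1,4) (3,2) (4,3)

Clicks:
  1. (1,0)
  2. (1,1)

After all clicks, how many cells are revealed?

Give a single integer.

Answer: 10

Derivation:
Click 1 (1,0) count=0: revealed 10 new [(0,0) (0,1) (1,0) (1,1) (2,0) (2,1) (3,0) (3,1) (4,0) (4,1)] -> total=10
Click 2 (1,1) count=2: revealed 0 new [(none)] -> total=10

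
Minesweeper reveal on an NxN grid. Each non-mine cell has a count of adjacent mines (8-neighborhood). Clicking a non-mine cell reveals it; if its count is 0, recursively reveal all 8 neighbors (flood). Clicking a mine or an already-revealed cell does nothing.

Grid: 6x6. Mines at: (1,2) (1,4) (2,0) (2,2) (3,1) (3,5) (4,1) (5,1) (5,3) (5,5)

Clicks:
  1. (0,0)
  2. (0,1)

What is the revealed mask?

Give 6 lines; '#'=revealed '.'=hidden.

Click 1 (0,0) count=0: revealed 4 new [(0,0) (0,1) (1,0) (1,1)] -> total=4
Click 2 (0,1) count=1: revealed 0 new [(none)] -> total=4

Answer: ##....
##....
......
......
......
......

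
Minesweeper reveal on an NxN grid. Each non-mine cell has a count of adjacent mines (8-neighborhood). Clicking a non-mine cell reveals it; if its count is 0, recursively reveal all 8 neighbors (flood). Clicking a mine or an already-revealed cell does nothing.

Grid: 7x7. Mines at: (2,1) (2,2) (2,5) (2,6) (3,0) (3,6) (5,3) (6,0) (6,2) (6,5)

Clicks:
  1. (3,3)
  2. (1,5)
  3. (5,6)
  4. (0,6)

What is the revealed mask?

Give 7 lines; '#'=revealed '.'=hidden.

Answer: #######
#######
.......
...#...
.......
......#
.......

Derivation:
Click 1 (3,3) count=1: revealed 1 new [(3,3)] -> total=1
Click 2 (1,5) count=2: revealed 1 new [(1,5)] -> total=2
Click 3 (5,6) count=1: revealed 1 new [(5,6)] -> total=3
Click 4 (0,6) count=0: revealed 13 new [(0,0) (0,1) (0,2) (0,3) (0,4) (0,5) (0,6) (1,0) (1,1) (1,2) (1,3) (1,4) (1,6)] -> total=16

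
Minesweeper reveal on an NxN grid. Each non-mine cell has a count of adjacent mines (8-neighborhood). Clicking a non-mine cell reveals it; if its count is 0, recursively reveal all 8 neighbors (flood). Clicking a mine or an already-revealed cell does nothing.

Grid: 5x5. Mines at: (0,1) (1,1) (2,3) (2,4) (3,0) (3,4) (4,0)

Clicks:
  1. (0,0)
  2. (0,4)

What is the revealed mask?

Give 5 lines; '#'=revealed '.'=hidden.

Answer: #.###
..###
.....
.....
.....

Derivation:
Click 1 (0,0) count=2: revealed 1 new [(0,0)] -> total=1
Click 2 (0,4) count=0: revealed 6 new [(0,2) (0,3) (0,4) (1,2) (1,3) (1,4)] -> total=7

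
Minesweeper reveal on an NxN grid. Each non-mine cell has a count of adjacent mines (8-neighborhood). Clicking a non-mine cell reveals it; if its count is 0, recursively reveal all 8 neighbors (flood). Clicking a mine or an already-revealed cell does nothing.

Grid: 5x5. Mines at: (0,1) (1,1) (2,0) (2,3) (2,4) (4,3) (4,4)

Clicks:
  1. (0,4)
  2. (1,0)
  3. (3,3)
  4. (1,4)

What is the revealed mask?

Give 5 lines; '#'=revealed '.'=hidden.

Answer: ..###
#.###
.....
...#.
.....

Derivation:
Click 1 (0,4) count=0: revealed 6 new [(0,2) (0,3) (0,4) (1,2) (1,3) (1,4)] -> total=6
Click 2 (1,0) count=3: revealed 1 new [(1,0)] -> total=7
Click 3 (3,3) count=4: revealed 1 new [(3,3)] -> total=8
Click 4 (1,4) count=2: revealed 0 new [(none)] -> total=8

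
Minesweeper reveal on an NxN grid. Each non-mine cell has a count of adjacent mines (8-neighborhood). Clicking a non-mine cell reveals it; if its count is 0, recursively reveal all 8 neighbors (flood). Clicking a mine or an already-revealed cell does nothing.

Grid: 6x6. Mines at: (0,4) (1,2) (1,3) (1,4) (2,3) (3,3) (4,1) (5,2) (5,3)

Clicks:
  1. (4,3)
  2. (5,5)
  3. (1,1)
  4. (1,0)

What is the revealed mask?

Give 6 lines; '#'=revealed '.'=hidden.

Click 1 (4,3) count=3: revealed 1 new [(4,3)] -> total=1
Click 2 (5,5) count=0: revealed 8 new [(2,4) (2,5) (3,4) (3,5) (4,4) (4,5) (5,4) (5,5)] -> total=9
Click 3 (1,1) count=1: revealed 1 new [(1,1)] -> total=10
Click 4 (1,0) count=0: revealed 7 new [(0,0) (0,1) (1,0) (2,0) (2,1) (3,0) (3,1)] -> total=17

Answer: ##....
##....
##..##
##..##
...###
....##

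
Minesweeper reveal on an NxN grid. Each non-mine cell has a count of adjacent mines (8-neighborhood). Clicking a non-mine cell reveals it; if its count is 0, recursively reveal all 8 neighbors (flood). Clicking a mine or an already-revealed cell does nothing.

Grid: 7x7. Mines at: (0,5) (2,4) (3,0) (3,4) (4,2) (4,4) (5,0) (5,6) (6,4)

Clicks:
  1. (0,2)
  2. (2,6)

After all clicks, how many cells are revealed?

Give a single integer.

Click 1 (0,2) count=0: revealed 17 new [(0,0) (0,1) (0,2) (0,3) (0,4) (1,0) (1,1) (1,2) (1,3) (1,4) (2,0) (2,1) (2,2) (2,3) (3,1) (3,2) (3,3)] -> total=17
Click 2 (2,6) count=0: revealed 8 new [(1,5) (1,6) (2,5) (2,6) (3,5) (3,6) (4,5) (4,6)] -> total=25

Answer: 25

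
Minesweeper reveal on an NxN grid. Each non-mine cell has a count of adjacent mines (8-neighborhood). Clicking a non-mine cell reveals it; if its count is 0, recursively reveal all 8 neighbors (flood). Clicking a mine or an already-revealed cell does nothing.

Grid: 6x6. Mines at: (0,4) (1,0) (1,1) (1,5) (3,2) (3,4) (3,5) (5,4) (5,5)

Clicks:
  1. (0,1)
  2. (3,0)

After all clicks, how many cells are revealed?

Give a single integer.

Click 1 (0,1) count=2: revealed 1 new [(0,1)] -> total=1
Click 2 (3,0) count=0: revealed 12 new [(2,0) (2,1) (3,0) (3,1) (4,0) (4,1) (4,2) (4,3) (5,0) (5,1) (5,2) (5,3)] -> total=13

Answer: 13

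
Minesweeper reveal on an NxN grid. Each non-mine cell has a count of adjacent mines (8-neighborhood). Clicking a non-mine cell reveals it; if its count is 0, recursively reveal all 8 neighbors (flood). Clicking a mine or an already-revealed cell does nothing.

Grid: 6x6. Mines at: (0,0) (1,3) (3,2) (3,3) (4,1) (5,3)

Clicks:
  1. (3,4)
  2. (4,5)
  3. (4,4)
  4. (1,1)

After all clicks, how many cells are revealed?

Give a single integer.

Click 1 (3,4) count=1: revealed 1 new [(3,4)] -> total=1
Click 2 (4,5) count=0: revealed 11 new [(0,4) (0,5) (1,4) (1,5) (2,4) (2,5) (3,5) (4,4) (4,5) (5,4) (5,5)] -> total=12
Click 3 (4,4) count=2: revealed 0 new [(none)] -> total=12
Click 4 (1,1) count=1: revealed 1 new [(1,1)] -> total=13

Answer: 13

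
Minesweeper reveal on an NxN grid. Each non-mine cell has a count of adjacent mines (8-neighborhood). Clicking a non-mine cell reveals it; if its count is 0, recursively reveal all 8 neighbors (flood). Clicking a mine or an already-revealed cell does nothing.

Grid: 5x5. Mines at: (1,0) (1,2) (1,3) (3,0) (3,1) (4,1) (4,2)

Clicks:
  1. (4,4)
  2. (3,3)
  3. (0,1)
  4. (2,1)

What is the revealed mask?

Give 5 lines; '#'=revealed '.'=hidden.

Click 1 (4,4) count=0: revealed 6 new [(2,3) (2,4) (3,3) (3,4) (4,3) (4,4)] -> total=6
Click 2 (3,3) count=1: revealed 0 new [(none)] -> total=6
Click 3 (0,1) count=2: revealed 1 new [(0,1)] -> total=7
Click 4 (2,1) count=4: revealed 1 new [(2,1)] -> total=8

Answer: .#...
.....
.#.##
...##
...##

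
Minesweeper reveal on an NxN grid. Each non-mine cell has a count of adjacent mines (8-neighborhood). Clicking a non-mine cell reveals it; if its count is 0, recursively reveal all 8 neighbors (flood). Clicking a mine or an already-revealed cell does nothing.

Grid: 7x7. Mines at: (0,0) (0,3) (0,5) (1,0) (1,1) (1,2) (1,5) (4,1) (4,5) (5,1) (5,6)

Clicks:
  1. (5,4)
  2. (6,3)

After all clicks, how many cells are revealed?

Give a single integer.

Answer: 17

Derivation:
Click 1 (5,4) count=1: revealed 1 new [(5,4)] -> total=1
Click 2 (6,3) count=0: revealed 16 new [(2,2) (2,3) (2,4) (3,2) (3,3) (3,4) (4,2) (4,3) (4,4) (5,2) (5,3) (5,5) (6,2) (6,3) (6,4) (6,5)] -> total=17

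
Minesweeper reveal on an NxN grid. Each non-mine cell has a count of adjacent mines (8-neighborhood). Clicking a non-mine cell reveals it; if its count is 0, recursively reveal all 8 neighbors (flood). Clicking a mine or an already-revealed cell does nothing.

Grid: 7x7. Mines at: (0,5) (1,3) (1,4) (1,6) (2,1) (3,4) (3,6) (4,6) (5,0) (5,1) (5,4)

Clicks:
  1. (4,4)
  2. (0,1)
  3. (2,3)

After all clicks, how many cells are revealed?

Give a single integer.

Answer: 8

Derivation:
Click 1 (4,4) count=2: revealed 1 new [(4,4)] -> total=1
Click 2 (0,1) count=0: revealed 6 new [(0,0) (0,1) (0,2) (1,0) (1,1) (1,2)] -> total=7
Click 3 (2,3) count=3: revealed 1 new [(2,3)] -> total=8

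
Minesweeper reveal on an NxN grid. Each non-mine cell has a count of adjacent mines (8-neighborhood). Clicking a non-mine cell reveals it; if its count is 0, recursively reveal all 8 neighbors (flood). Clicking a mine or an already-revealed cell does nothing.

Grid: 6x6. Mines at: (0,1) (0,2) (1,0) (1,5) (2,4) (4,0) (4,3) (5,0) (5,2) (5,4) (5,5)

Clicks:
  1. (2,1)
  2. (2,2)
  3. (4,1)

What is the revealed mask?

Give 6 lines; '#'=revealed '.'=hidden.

Click 1 (2,1) count=1: revealed 1 new [(2,1)] -> total=1
Click 2 (2,2) count=0: revealed 8 new [(1,1) (1,2) (1,3) (2,2) (2,3) (3,1) (3,2) (3,3)] -> total=9
Click 3 (4,1) count=3: revealed 1 new [(4,1)] -> total=10

Answer: ......
.###..
.###..
.###..
.#....
......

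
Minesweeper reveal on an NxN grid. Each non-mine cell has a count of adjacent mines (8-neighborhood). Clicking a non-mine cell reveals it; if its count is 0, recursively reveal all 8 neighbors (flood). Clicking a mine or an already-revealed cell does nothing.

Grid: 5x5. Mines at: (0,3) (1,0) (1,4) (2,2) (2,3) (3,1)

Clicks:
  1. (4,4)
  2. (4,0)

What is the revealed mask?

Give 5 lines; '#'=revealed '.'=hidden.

Answer: .....
.....
.....
..###
#.###

Derivation:
Click 1 (4,4) count=0: revealed 6 new [(3,2) (3,3) (3,4) (4,2) (4,3) (4,4)] -> total=6
Click 2 (4,0) count=1: revealed 1 new [(4,0)] -> total=7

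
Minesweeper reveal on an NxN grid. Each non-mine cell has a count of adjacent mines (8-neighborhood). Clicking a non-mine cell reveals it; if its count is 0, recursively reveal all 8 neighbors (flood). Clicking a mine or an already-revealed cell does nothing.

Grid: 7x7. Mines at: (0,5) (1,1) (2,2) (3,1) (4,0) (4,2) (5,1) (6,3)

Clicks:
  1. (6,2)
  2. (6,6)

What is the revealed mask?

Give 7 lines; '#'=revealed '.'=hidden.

Click 1 (6,2) count=2: revealed 1 new [(6,2)] -> total=1
Click 2 (6,6) count=0: revealed 23 new [(1,3) (1,4) (1,5) (1,6) (2,3) (2,4) (2,5) (2,6) (3,3) (3,4) (3,5) (3,6) (4,3) (4,4) (4,5) (4,6) (5,3) (5,4) (5,5) (5,6) (6,4) (6,5) (6,6)] -> total=24

Answer: .......
...####
...####
...####
...####
...####
..#.###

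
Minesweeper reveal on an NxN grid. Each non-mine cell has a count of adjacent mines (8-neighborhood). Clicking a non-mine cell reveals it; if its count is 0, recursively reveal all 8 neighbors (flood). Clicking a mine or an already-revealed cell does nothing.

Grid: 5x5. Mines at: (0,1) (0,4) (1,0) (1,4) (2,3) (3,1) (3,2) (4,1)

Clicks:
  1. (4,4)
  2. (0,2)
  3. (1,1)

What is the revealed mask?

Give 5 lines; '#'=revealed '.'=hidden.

Click 1 (4,4) count=0: revealed 4 new [(3,3) (3,4) (4,3) (4,4)] -> total=4
Click 2 (0,2) count=1: revealed 1 new [(0,2)] -> total=5
Click 3 (1,1) count=2: revealed 1 new [(1,1)] -> total=6

Answer: ..#..
.#...
.....
...##
...##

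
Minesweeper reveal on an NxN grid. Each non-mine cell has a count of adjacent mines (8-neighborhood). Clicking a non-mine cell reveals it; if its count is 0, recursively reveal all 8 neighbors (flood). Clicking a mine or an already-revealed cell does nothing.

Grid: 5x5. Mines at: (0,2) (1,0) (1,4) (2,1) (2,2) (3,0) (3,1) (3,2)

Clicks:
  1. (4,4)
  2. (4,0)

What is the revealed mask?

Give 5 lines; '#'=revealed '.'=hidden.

Answer: .....
.....
...##
...##
#..##

Derivation:
Click 1 (4,4) count=0: revealed 6 new [(2,3) (2,4) (3,3) (3,4) (4,3) (4,4)] -> total=6
Click 2 (4,0) count=2: revealed 1 new [(4,0)] -> total=7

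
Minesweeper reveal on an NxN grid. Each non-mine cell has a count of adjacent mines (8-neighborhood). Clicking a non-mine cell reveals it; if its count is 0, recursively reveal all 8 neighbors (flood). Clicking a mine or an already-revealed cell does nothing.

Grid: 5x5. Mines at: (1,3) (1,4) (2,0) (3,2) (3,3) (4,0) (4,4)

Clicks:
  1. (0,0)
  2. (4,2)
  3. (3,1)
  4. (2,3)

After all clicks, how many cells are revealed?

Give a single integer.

Answer: 9

Derivation:
Click 1 (0,0) count=0: revealed 6 new [(0,0) (0,1) (0,2) (1,0) (1,1) (1,2)] -> total=6
Click 2 (4,2) count=2: revealed 1 new [(4,2)] -> total=7
Click 3 (3,1) count=3: revealed 1 new [(3,1)] -> total=8
Click 4 (2,3) count=4: revealed 1 new [(2,3)] -> total=9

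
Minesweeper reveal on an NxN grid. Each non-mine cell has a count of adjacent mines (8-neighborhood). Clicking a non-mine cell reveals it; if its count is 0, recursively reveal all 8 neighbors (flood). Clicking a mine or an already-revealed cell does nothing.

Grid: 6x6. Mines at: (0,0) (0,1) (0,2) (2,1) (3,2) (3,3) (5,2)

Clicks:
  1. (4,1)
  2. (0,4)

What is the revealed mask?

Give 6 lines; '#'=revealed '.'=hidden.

Answer: ...###
...###
...###
....##
.#.###
...###

Derivation:
Click 1 (4,1) count=2: revealed 1 new [(4,1)] -> total=1
Click 2 (0,4) count=0: revealed 17 new [(0,3) (0,4) (0,5) (1,3) (1,4) (1,5) (2,3) (2,4) (2,5) (3,4) (3,5) (4,3) (4,4) (4,5) (5,3) (5,4) (5,5)] -> total=18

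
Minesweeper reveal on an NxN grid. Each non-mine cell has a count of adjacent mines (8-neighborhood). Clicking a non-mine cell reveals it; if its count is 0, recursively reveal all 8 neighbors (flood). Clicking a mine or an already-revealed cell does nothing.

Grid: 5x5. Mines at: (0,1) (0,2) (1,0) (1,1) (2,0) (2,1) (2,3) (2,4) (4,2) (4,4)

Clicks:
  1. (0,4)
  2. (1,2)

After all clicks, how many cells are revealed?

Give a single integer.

Click 1 (0,4) count=0: revealed 4 new [(0,3) (0,4) (1,3) (1,4)] -> total=4
Click 2 (1,2) count=5: revealed 1 new [(1,2)] -> total=5

Answer: 5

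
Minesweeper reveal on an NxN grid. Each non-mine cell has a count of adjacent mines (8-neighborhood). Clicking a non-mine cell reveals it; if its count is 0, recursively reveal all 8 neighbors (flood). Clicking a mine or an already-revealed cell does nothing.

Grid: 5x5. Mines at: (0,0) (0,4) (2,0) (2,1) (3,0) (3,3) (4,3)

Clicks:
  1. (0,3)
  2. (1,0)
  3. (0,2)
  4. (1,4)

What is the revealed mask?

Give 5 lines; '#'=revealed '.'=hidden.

Answer: .###.
#####
.....
.....
.....

Derivation:
Click 1 (0,3) count=1: revealed 1 new [(0,3)] -> total=1
Click 2 (1,0) count=3: revealed 1 new [(1,0)] -> total=2
Click 3 (0,2) count=0: revealed 5 new [(0,1) (0,2) (1,1) (1,2) (1,3)] -> total=7
Click 4 (1,4) count=1: revealed 1 new [(1,4)] -> total=8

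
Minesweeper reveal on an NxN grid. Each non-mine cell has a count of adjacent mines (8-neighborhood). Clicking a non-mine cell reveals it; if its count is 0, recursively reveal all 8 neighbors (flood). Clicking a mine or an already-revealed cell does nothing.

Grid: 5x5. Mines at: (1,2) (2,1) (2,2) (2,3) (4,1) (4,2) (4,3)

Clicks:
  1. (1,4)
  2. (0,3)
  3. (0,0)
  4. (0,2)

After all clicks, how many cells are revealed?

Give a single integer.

Click 1 (1,4) count=1: revealed 1 new [(1,4)] -> total=1
Click 2 (0,3) count=1: revealed 1 new [(0,3)] -> total=2
Click 3 (0,0) count=0: revealed 4 new [(0,0) (0,1) (1,0) (1,1)] -> total=6
Click 4 (0,2) count=1: revealed 1 new [(0,2)] -> total=7

Answer: 7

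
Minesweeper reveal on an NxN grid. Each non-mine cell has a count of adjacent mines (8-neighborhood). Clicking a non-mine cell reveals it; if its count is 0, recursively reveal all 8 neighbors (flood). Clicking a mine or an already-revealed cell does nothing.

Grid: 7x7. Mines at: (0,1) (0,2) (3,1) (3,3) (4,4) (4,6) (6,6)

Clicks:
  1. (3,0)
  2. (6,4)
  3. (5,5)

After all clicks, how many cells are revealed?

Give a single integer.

Click 1 (3,0) count=1: revealed 1 new [(3,0)] -> total=1
Click 2 (6,4) count=0: revealed 16 new [(4,0) (4,1) (4,2) (4,3) (5,0) (5,1) (5,2) (5,3) (5,4) (5,5) (6,0) (6,1) (6,2) (6,3) (6,4) (6,5)] -> total=17
Click 3 (5,5) count=3: revealed 0 new [(none)] -> total=17

Answer: 17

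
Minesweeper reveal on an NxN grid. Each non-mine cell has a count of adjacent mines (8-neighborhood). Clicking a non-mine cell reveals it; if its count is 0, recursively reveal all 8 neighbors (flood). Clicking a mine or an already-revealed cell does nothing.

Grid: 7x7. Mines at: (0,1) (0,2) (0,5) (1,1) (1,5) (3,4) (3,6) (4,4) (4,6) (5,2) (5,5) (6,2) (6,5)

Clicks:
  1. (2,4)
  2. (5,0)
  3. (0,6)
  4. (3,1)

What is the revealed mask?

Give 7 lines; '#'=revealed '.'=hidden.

Click 1 (2,4) count=2: revealed 1 new [(2,4)] -> total=1
Click 2 (5,0) count=0: revealed 16 new [(2,0) (2,1) (2,2) (2,3) (3,0) (3,1) (3,2) (3,3) (4,0) (4,1) (4,2) (4,3) (5,0) (5,1) (6,0) (6,1)] -> total=17
Click 3 (0,6) count=2: revealed 1 new [(0,6)] -> total=18
Click 4 (3,1) count=0: revealed 0 new [(none)] -> total=18

Answer: ......#
.......
#####..
####...
####...
##.....
##.....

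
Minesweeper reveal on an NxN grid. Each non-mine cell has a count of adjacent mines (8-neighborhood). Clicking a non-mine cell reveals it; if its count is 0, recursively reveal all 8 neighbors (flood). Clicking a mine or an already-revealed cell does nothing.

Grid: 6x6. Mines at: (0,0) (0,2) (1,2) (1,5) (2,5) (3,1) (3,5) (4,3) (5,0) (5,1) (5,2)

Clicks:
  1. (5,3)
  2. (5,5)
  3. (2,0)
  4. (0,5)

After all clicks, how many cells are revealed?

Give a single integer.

Click 1 (5,3) count=2: revealed 1 new [(5,3)] -> total=1
Click 2 (5,5) count=0: revealed 4 new [(4,4) (4,5) (5,4) (5,5)] -> total=5
Click 3 (2,0) count=1: revealed 1 new [(2,0)] -> total=6
Click 4 (0,5) count=1: revealed 1 new [(0,5)] -> total=7

Answer: 7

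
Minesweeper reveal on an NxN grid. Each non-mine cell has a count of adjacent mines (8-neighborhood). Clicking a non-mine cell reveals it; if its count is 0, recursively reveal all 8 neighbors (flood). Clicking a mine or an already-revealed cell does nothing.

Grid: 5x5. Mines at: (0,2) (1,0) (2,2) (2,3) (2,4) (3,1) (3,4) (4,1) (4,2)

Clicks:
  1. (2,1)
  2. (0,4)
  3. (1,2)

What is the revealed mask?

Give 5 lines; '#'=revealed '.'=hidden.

Answer: ...##
..###
.#...
.....
.....

Derivation:
Click 1 (2,1) count=3: revealed 1 new [(2,1)] -> total=1
Click 2 (0,4) count=0: revealed 4 new [(0,3) (0,4) (1,3) (1,4)] -> total=5
Click 3 (1,2) count=3: revealed 1 new [(1,2)] -> total=6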